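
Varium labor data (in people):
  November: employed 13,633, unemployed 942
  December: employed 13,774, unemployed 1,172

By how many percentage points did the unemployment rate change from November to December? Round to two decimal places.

November: labor force = 13,633 + 942 = 14,575; u = 942/14,575 = 6.46%.
December: labor force = 13,774 + 1,172 = 14,946; u = 1,172/14,946 = 7.84%.
Change = 7.84% − 6.46% = +1.38 pp.

The unemployment rate changed by +1.38 percentage points.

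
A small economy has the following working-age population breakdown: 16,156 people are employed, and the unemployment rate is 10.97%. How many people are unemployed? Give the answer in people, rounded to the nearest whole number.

Let U be the number unemployed. The labor force is E + U, and U/(E+U) = 0.1097.
So U = 0.1097 × 16,156 / (1 − 0.1097) = 1772.31 / 0.8903 ≈ 1,991.

About 1,991 are unemployed.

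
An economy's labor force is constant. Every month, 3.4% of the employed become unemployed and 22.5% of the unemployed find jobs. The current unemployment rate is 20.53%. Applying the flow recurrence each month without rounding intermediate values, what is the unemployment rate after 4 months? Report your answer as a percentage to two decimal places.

Unemployment rate after four months ≈ 15.36%.

With a fixed labor force, u_{t+1} = u_t + s·(1−u_t) − f·u_t = u_t·(1−s−f) + s.
Here 1−s−f = 0.741 and s = 0.034.
u_1 = 0.205300 × 0.741 + 0.034 = 0.186127.
u_2 = 0.186127 × 0.741 + 0.034 = 0.171920.
u_3 = 0.171920 × 0.741 + 0.034 = 0.161393.
u_4 = 0.161393 × 0.741 + 0.034 = 0.153592.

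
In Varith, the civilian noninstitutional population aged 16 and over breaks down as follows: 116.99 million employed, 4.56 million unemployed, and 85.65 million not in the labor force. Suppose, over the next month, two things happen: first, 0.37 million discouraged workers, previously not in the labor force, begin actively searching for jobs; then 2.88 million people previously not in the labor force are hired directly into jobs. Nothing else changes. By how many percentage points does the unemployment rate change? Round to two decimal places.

The unemployment rate changes by +0.20 percentage points.

Initially, labor force = 116.99 + 4.56 = 121.55 million, so u = 4.56/121.55 = 3.75%.
After the first change, unemployed and labor force both rise by 0.37 → E = 116.99, U = 4.93, labor force = 121.92 million.
After the second change, employed and labor force both rise by 2.88; unemployed unchanged → E = 119.87, U = 4.93, labor force = 124.80 million.
New unemployment rate = 4.93 / 124.80 = 3.95%.
Change = 3.95% − 3.75% = +0.20 percentage points.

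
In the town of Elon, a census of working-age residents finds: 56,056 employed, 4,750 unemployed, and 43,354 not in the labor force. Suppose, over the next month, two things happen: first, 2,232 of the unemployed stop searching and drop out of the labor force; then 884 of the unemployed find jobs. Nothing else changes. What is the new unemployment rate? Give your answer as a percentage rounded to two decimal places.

New unemployment rate ≈ 2.79%.

Initially, labor force = 56,056 + 4,750 = 60,806, so u = 4,750/60,806 = 7.81%.
After the first change, unemployed and labor force both fall by 2,232 → E = 56,056, U = 2,518, labor force = 58,574.
After the second change, unemployed falls and employed rises by 884; labor force unchanged → E = 56,940, U = 1,634, labor force = 58,574.
New unemployment rate = 1,634 / 58,574 = 2.79%.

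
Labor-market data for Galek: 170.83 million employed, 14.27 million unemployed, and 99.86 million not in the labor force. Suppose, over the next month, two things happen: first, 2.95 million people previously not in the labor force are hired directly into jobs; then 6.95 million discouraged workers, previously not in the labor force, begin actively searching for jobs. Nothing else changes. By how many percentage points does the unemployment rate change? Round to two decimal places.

The unemployment rate changes by +3.17 percentage points.

Initially, labor force = 170.83 + 14.27 = 185.10 million, so u = 14.27/185.10 = 7.71%.
After the first change, employed and labor force both rise by 2.95; unemployed unchanged → E = 173.78, U = 14.27, labor force = 188.05 million.
After the second change, unemployed and labor force both rise by 6.95 → E = 173.78, U = 21.22, labor force = 195.00 million.
New unemployment rate = 21.22 / 195.00 = 10.88%.
Change = 10.88% − 7.71% = +3.17 percentage points.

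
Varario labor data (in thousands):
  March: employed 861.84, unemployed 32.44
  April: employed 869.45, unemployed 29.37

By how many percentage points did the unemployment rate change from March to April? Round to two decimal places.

The unemployment rate changed by −0.36 percentage points.

March: labor force = 861.84 + 32.44 = 894.28; u = 32.44/894.28 = 3.63%.
April: labor force = 869.45 + 29.37 = 898.82; u = 29.37/898.82 = 3.27%.
Change = 3.27% − 3.63% = −0.36 pp.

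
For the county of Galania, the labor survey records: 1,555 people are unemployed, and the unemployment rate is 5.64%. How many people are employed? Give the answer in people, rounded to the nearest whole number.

About 26,016 are employed.

Labor force = U / u = 1,555 / 0.0564 ≈ 27,571.
Employed = labor force − unemployed = 27,571 − 1,555 = 26,016.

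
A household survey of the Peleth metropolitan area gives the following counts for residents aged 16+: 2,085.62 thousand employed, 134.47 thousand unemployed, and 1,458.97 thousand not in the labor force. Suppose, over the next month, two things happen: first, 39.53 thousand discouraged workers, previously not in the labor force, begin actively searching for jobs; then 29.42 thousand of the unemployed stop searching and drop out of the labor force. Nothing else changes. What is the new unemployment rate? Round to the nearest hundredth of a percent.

New unemployment rate ≈ 6.48%.

Initially, labor force = 2,085.62 + 134.47 = 2,220.09 thousand, so u = 134.47/2,220.09 = 6.06%.
After the first change, unemployed and labor force both rise by 39.53 → E = 2,085.62, U = 174.00, labor force = 2,259.62 thousand.
After the second change, unemployed and labor force both fall by 29.42 → E = 2,085.62, U = 144.58, labor force = 2,230.20 thousand.
New unemployment rate = 144.58 / 2,230.20 = 6.48%.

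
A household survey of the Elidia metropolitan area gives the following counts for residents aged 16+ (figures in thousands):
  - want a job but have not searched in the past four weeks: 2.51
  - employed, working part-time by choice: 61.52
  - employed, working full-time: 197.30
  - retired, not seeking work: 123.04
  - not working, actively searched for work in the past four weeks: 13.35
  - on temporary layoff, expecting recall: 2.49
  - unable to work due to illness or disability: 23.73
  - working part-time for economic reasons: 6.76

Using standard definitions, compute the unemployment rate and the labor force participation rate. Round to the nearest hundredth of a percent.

Employed = 61.52 + 197.30 + 6.76 = 265.58 thousand (anyone who worked, including part-time for economic reasons, counts as employed).
Unemployed = 13.35 + 2.49 = 15.84 thousand (jobless and actively searching, or on temporary layoff).
Labor force = 265.58 + 15.84 = 281.42 thousand.
Not in labor force = 2.51 + 123.04 + 23.73 = 149.28 thousand (those not working and not actively searching are outside the labor force — including those who want a job but have given up searching).
Civilian working-age population = 281.42 + 149.28 = 430.70 thousand.
Unemployment rate = 15.84 / 281.42 = 5.63%.
Labor force participation rate = 281.42 / 430.70 = 65.34%.

Unemployment rate ≈ 5.63%; labor force participation rate ≈ 65.34%.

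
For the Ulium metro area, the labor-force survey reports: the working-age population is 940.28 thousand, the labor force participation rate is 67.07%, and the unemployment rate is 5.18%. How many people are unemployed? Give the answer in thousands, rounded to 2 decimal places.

About 32.67 thousand are unemployed.

Labor force = 0.6707 × 940.28 = 630.65 thousand.
Unemployed = 0.0518 × 630.65 ≈ 32.67 thousand.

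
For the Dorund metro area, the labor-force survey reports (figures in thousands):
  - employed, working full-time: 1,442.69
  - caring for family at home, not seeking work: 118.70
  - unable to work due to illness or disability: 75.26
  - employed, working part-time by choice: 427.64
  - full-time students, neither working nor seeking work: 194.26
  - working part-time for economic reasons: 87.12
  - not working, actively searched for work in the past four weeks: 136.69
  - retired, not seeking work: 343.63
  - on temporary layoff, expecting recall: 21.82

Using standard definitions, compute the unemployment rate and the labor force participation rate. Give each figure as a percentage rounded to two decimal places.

Employed = 1,442.69 + 427.64 + 87.12 = 1,957.45 thousand (anyone who worked, including part-time for economic reasons, counts as employed).
Unemployed = 136.69 + 21.82 = 158.51 thousand (jobless and actively searching, or on temporary layoff).
Labor force = 1,957.45 + 158.51 = 2,115.96 thousand.
Not in labor force = 118.70 + 75.26 + 194.26 + 343.63 = 731.85 thousand (those not working and not actively searching are outside the labor force).
Civilian working-age population = 2,115.96 + 731.85 = 2,847.81 thousand.
Unemployment rate = 158.51 / 2,115.96 = 7.49%.
Labor force participation rate = 2,115.96 / 2,847.81 = 74.30%.

Unemployment rate ≈ 7.49%; labor force participation rate ≈ 74.30%.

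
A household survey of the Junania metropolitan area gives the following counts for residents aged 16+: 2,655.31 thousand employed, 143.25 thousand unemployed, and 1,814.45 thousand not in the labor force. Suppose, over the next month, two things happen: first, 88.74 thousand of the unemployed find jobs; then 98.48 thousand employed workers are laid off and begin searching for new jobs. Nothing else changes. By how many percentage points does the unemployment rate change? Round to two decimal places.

The unemployment rate changes by +0.35 percentage points.

Initially, labor force = 2,655.31 + 143.25 = 2,798.56 thousand, so u = 143.25/2,798.56 = 5.12%.
After the first change, unemployed falls and employed rises by 88.74; labor force unchanged → E = 2,744.05, U = 54.51, labor force = 2,798.56 thousand.
After the second change, employed falls and unemployed rises by 98.48; labor force unchanged → E = 2,645.57, U = 152.99, labor force = 2,798.56 thousand.
New unemployment rate = 152.99 / 2,798.56 = 5.47%.
Change = 5.47% − 5.12% = +0.35 percentage points.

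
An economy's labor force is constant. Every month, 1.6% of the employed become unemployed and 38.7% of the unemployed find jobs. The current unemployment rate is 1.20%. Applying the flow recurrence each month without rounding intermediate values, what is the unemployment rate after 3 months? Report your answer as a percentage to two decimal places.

With a fixed labor force, u_{t+1} = u_t + s·(1−u_t) − f·u_t = u_t·(1−s−f) + s.
Here 1−s−f = 0.597 and s = 0.016.
u_1 = 0.012000 × 0.597 + 0.016 = 0.023164.
u_2 = 0.023164 × 0.597 + 0.016 = 0.029829.
u_3 = 0.029829 × 0.597 + 0.016 = 0.033808.

Unemployment rate after three months ≈ 3.38%.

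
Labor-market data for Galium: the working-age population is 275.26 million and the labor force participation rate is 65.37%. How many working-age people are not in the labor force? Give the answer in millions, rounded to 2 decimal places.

About 95.32 million are not in the labor force.

Share not in the labor force = 1 − 0.6537 = 0.3463.
Not in labor force = 0.3463 × 275.26 ≈ 95.32 million.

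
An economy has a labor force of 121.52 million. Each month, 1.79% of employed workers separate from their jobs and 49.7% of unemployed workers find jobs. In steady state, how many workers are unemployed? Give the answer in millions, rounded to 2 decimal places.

Steady-state unemployment rate u* = s/(s+f) = 1.79/(1.79+49.7) = 0.034764.
Unemployed = u* × labor force = 0.034764 × 121.52 ≈ 4.22 million.

About 4.22 million are unemployed in steady state.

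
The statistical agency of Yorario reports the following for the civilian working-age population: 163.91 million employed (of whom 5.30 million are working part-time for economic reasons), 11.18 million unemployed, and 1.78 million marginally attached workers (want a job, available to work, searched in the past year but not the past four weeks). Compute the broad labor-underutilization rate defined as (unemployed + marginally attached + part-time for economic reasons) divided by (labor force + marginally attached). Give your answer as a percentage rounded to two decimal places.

Broad underutilization rate ≈ 10.32%.

Labor force = 163.91 + 11.18 = 175.09 million.
Numerator = 11.18 + 1.78 + 5.30 = 18.26 million.
Denominator = 175.09 + 1.78 = 176.87 million.
Broad rate = 18.26 / 176.87 = 10.32%.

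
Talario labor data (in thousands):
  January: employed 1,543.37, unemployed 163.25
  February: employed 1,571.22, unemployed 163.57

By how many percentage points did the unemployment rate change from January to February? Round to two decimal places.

January: labor force = 1,543.37 + 163.25 = 1,706.62; u = 163.25/1,706.62 = 9.57%.
February: labor force = 1,571.22 + 163.57 = 1,734.79; u = 163.57/1,734.79 = 9.43%.
Change = 9.43% − 9.57% = −0.14 pp.

The unemployment rate changed by −0.14 percentage points.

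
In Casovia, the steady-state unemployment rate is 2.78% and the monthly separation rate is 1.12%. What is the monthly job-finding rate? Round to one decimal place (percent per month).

Job-finding rate ≈ 39.2% per month.

From u* = s/(s+f): f = s·(1−u)/u.
f = 1.12 × (1 − 0.0278) / 0.0278 = 1.0889 / 0.0278 ≈ 39.2% per month.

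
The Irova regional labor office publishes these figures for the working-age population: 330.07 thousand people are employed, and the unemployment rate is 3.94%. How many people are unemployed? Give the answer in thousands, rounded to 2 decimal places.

About 13.54 thousand are unemployed.

Let U be the number unemployed. The labor force is E + U, and U/(E+U) = 0.0394.
So U = 0.0394 × 330.07 / (1 − 0.0394) = 13.0048 / 0.9606 ≈ 13.54 thousand.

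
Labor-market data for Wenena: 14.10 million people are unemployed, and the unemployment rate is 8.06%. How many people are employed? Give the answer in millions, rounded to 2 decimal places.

Labor force = U / u = 14.10 / 0.0806 ≈ 174.94 million.
Employed = labor force − unemployed = 174.94 − 14.10 = 160.84 million.

About 160.84 million are employed.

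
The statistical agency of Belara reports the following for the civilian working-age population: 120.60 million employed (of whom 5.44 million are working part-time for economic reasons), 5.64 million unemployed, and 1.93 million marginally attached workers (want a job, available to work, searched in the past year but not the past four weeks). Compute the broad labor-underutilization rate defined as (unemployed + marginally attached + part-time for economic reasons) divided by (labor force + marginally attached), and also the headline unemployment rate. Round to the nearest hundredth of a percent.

Broad underutilization rate ≈ 10.15%; headline unemployment rate ≈ 4.47%.

Labor force = 120.60 + 5.64 = 126.24 million.
Numerator = 5.64 + 1.93 + 5.44 = 13.01 million.
Denominator = 126.24 + 1.93 = 128.17 million.
Broad rate = 13.01 / 128.17 = 10.15%.
Headline unemployment rate = 5.64 / 126.24 = 4.47%.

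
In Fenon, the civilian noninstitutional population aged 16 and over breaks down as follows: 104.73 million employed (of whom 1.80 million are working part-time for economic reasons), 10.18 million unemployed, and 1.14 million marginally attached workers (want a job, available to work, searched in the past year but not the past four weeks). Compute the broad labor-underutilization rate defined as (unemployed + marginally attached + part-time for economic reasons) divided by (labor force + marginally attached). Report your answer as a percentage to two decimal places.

Broad underutilization rate ≈ 11.31%.

Labor force = 104.73 + 10.18 = 114.91 million.
Numerator = 10.18 + 1.14 + 1.80 = 13.12 million.
Denominator = 114.91 + 1.14 = 116.05 million.
Broad rate = 13.12 / 116.05 = 11.31%.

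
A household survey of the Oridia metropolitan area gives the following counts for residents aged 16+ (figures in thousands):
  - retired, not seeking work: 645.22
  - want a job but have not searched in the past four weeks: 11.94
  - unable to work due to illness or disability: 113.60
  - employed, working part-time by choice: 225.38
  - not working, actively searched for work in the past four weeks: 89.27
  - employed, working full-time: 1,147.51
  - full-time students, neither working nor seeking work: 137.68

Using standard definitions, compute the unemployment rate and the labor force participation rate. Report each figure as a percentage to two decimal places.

Unemployment rate ≈ 6.11%; labor force participation rate ≈ 61.68%.

Employed = 225.38 + 1,147.51 = 1,372.89 thousand.
Unemployed = 89.27 thousand.
Labor force = 1,372.89 + 89.27 = 1,462.16 thousand.
Not in labor force = 645.22 + 11.94 + 113.60 + 137.68 = 908.44 thousand (those not working and not actively searching are outside the labor force — including those who want a job but have given up searching).
Civilian working-age population = 1,462.16 + 908.44 = 2,370.60 thousand.
Unemployment rate = 89.27 / 1,462.16 = 6.11%.
Labor force participation rate = 1,462.16 / 2,370.60 = 61.68%.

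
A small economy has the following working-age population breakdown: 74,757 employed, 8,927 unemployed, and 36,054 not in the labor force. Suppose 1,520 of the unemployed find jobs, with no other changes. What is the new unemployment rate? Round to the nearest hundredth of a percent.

Initially, labor force = 74,757 + 8,927 = 83,684, so u = 8,927/83,684 = 10.67%.
After the change, unemployed falls and employed rises by 1,520; labor force unchanged → E = 76,277, U = 7,407, labor force = 83,684.
New unemployment rate = 7,407 / 83,684 = 8.85%.

New unemployment rate ≈ 8.85%.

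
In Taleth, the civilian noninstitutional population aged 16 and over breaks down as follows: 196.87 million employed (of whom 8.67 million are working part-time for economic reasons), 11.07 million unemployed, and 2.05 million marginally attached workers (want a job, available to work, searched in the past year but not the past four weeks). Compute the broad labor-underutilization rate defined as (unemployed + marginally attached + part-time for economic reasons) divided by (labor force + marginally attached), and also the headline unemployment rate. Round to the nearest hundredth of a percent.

Labor force = 196.87 + 11.07 = 207.94 million.
Numerator = 11.07 + 2.05 + 8.67 = 21.79 million.
Denominator = 207.94 + 2.05 = 209.99 million.
Broad rate = 21.79 / 209.99 = 10.38%.
Headline unemployment rate = 11.07 / 207.94 = 5.32%.

Broad underutilization rate ≈ 10.38%; headline unemployment rate ≈ 5.32%.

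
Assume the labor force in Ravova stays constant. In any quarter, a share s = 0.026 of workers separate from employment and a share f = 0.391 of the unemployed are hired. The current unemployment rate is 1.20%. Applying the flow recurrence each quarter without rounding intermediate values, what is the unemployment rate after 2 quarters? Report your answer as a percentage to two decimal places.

Unemployment rate after two quarters ≈ 4.52%.

With a fixed labor force, u_{t+1} = u_t + s·(1−u_t) − f·u_t = u_t·(1−s−f) + s.
Here 1−s−f = 0.583 and s = 0.026.
u_1 = 0.012000 × 0.583 + 0.026 = 0.032996.
u_2 = 0.032996 × 0.583 + 0.026 = 0.045237.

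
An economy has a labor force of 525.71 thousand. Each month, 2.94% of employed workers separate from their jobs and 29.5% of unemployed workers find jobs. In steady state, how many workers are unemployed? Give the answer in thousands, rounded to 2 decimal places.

About 47.64 thousand are unemployed in steady state.

Steady-state unemployment rate u* = s/(s+f) = 2.94/(2.94+29.5) = 0.090629.
Unemployed = u* × labor force = 0.090629 × 525.71 ≈ 47.64 thousand.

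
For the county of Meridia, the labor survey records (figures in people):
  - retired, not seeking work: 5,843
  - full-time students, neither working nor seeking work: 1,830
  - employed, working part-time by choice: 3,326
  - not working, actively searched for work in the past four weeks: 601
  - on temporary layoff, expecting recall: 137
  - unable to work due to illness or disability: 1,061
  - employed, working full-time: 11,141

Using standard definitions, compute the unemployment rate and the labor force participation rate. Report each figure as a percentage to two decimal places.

Unemployment rate ≈ 4.85%; labor force participation rate ≈ 63.52%.

Employed = 3,326 + 11,141 = 14,467.
Unemployed = 601 + 137 = 738 (jobless and actively searching, or on temporary layoff).
Labor force = 14,467 + 738 = 15,205.
Not in labor force = 5,843 + 1,830 + 1,061 = 8,734 (those not working and not actively searching are outside the labor force).
Civilian working-age population = 15,205 + 8,734 = 23,939.
Unemployment rate = 738 / 15,205 = 4.85%.
Labor force participation rate = 15,205 / 23,939 = 63.52%.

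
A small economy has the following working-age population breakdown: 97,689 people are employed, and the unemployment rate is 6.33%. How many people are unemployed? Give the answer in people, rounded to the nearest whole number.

Let U be the number unemployed. The labor force is E + U, and U/(E+U) = 0.0633.
So U = 0.0633 × 97,689 / (1 − 0.0633) = 6183.71 / 0.9367 ≈ 6,602.

About 6,602 are unemployed.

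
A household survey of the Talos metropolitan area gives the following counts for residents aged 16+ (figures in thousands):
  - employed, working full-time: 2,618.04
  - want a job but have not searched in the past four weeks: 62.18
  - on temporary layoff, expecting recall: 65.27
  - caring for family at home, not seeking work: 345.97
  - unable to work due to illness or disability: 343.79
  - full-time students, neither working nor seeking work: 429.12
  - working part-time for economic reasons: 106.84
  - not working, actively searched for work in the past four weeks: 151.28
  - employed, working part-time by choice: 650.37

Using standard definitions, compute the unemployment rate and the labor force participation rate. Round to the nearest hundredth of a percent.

Unemployment rate ≈ 6.03%; labor force participation rate ≈ 75.25%.

Employed = 2,618.04 + 106.84 + 650.37 = 3,375.25 thousand (anyone who worked, including part-time for economic reasons, counts as employed).
Unemployed = 65.27 + 151.28 = 216.55 thousand (jobless and actively searching, or on temporary layoff).
Labor force = 3,375.25 + 216.55 = 3,591.80 thousand.
Not in labor force = 62.18 + 345.97 + 343.79 + 429.12 = 1,181.06 thousand (those not working and not actively searching are outside the labor force — including those who want a job but have given up searching).
Civilian working-age population = 3,591.80 + 1,181.06 = 4,772.86 thousand.
Unemployment rate = 216.55 / 3,591.80 = 6.03%.
Labor force participation rate = 3,591.80 / 4,772.86 = 75.25%.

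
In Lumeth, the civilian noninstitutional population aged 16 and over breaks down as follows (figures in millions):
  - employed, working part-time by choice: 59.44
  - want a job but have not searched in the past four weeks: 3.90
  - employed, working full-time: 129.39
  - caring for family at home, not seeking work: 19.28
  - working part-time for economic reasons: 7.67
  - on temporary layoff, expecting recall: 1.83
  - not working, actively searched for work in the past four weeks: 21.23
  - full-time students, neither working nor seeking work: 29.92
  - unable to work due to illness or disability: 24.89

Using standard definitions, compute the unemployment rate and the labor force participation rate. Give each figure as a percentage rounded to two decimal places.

Employed = 59.44 + 129.39 + 7.67 = 196.50 million (anyone who worked, including part-time for economic reasons, counts as employed).
Unemployed = 1.83 + 21.23 = 23.06 million (jobless and actively searching, or on temporary layoff).
Labor force = 196.50 + 23.06 = 219.56 million.
Not in labor force = 3.90 + 19.28 + 29.92 + 24.89 = 77.99 million (those not working and not actively searching are outside the labor force — including those who want a job but have given up searching).
Civilian working-age population = 219.56 + 77.99 = 297.55 million.
Unemployment rate = 23.06 / 219.56 = 10.50%.
Labor force participation rate = 219.56 / 297.55 = 73.79%.

Unemployment rate ≈ 10.50%; labor force participation rate ≈ 73.79%.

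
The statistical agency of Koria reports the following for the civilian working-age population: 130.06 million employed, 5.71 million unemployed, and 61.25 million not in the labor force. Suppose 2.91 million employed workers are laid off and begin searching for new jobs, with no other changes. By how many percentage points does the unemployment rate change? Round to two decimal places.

Initially, labor force = 130.06 + 5.71 = 135.77 million, so u = 5.71/135.77 = 4.21%.
After the change, employed falls and unemployed rises by 2.91; labor force unchanged → E = 127.15, U = 8.62, labor force = 135.77 million.
New unemployment rate = 8.62 / 135.77 = 6.35%.
Change = 6.35% − 4.21% = +2.14 percentage points.

The unemployment rate changes by +2.14 percentage points.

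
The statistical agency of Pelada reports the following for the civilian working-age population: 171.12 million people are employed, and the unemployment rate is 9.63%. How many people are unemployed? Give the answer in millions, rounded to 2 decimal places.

About 18.23 million are unemployed.

Let U be the number unemployed. The labor force is E + U, and U/(E+U) = 0.0963.
So U = 0.0963 × 171.12 / (1 − 0.0963) = 16.4789 / 0.9037 ≈ 18.23 million.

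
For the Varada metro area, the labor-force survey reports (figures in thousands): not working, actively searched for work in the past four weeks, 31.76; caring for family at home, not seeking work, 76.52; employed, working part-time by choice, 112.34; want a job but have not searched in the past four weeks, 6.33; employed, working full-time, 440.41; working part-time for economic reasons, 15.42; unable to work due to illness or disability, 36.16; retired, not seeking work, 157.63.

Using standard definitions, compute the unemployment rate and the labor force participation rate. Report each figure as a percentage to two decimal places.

Unemployment rate ≈ 5.29%; labor force participation rate ≈ 68.44%.

Employed = 112.34 + 440.41 + 15.42 = 568.17 thousand (anyone who worked, including part-time for economic reasons, counts as employed).
Unemployed = 31.76 thousand.
Labor force = 568.17 + 31.76 = 599.93 thousand.
Not in labor force = 76.52 + 6.33 + 36.16 + 157.63 = 276.64 thousand (those not working and not actively searching are outside the labor force — including those who want a job but have given up searching).
Civilian working-age population = 599.93 + 276.64 = 876.57 thousand.
Unemployment rate = 31.76 / 599.93 = 5.29%.
Labor force participation rate = 599.93 / 876.57 = 68.44%.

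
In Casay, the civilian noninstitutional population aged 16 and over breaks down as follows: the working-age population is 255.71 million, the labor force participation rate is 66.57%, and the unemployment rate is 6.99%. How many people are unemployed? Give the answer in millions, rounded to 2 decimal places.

About 11.90 million are unemployed.

Labor force = 0.6657 × 255.71 = 170.23 million.
Unemployed = 0.0699 × 170.23 ≈ 11.90 million.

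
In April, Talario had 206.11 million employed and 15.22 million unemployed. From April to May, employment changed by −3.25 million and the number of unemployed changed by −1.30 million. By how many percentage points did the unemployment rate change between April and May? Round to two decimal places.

The unemployment rate changed by −0.46 percentage points.

April: labor force = 206.11 + 15.22 = 221.33; u = 15.22/221.33 = 6.88%.
May: labor force = 202.86 + 13.92 = 216.78; u = 13.92/216.78 = 6.42%.
Change = 6.42% − 6.88% = −0.46 pp.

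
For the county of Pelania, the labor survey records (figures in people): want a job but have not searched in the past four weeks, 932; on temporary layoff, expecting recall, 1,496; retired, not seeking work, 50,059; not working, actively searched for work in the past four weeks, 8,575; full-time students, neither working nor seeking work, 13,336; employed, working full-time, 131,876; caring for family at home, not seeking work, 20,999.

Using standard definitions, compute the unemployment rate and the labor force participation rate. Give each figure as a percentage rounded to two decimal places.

Unemployment rate ≈ 7.09%; labor force participation rate ≈ 62.46%.

Employed = 131,876.
Unemployed = 1,496 + 8,575 = 10,071 (jobless and actively searching, or on temporary layoff).
Labor force = 131,876 + 10,071 = 141,947.
Not in labor force = 932 + 50,059 + 13,336 + 20,999 = 85,326 (those not working and not actively searching are outside the labor force — including those who want a job but have given up searching).
Civilian working-age population = 141,947 + 85,326 = 227,273.
Unemployment rate = 10,071 / 141,947 = 7.09%.
Labor force participation rate = 141,947 / 227,273 = 62.46%.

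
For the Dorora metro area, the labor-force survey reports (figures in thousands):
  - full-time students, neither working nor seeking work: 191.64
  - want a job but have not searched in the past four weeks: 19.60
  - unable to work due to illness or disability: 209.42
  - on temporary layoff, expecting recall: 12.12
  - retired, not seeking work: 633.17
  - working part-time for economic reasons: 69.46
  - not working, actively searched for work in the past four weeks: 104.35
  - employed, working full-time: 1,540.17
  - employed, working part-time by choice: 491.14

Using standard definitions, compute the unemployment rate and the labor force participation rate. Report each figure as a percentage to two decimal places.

Employed = 69.46 + 1,540.17 + 491.14 = 2,100.77 thousand (anyone who worked, including part-time for economic reasons, counts as employed).
Unemployed = 12.12 + 104.35 = 116.47 thousand (jobless and actively searching, or on temporary layoff).
Labor force = 2,100.77 + 116.47 = 2,217.24 thousand.
Not in labor force = 191.64 + 19.60 + 209.42 + 633.17 = 1,053.83 thousand (those not working and not actively searching are outside the labor force — including those who want a job but have given up searching).
Civilian working-age population = 2,217.24 + 1,053.83 = 3,271.07 thousand.
Unemployment rate = 116.47 / 2,217.24 = 5.25%.
Labor force participation rate = 2,217.24 / 3,271.07 = 67.78%.

Unemployment rate ≈ 5.25%; labor force participation rate ≈ 67.78%.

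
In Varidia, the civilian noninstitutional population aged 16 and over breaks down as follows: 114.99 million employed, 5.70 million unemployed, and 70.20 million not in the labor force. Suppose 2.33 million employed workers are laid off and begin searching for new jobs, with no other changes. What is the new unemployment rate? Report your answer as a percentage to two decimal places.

New unemployment rate ≈ 6.65%.

Initially, labor force = 114.99 + 5.70 = 120.69 million, so u = 5.70/120.69 = 4.72%.
After the change, employed falls and unemployed rises by 2.33; labor force unchanged → E = 112.66, U = 8.03, labor force = 120.69 million.
New unemployment rate = 8.03 / 120.69 = 6.65%.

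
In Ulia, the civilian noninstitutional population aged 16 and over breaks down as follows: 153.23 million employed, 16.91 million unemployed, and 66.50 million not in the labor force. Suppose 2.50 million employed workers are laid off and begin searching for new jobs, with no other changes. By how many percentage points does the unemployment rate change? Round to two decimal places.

The unemployment rate changes by +1.47 percentage points.

Initially, labor force = 153.23 + 16.91 = 170.14 million, so u = 16.91/170.14 = 9.94%.
After the change, employed falls and unemployed rises by 2.50; labor force unchanged → E = 150.73, U = 19.41, labor force = 170.14 million.
New unemployment rate = 19.41 / 170.14 = 11.41%.
Change = 11.41% − 9.94% = +1.47 percentage points.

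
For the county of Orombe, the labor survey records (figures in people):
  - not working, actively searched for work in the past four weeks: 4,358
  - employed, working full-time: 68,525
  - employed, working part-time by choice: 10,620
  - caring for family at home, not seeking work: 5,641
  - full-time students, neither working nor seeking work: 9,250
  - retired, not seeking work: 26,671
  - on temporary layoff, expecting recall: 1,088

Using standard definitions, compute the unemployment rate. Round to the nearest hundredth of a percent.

Employed = 68,525 + 10,620 = 79,145.
Unemployed = 4,358 + 1,088 = 5,446 (jobless and actively searching, or on temporary layoff).
Labor force = 79,145 + 5,446 = 84,591.
Unemployment rate = 5,446 / 84,591 = 6.44%.

Unemployment rate ≈ 6.44%.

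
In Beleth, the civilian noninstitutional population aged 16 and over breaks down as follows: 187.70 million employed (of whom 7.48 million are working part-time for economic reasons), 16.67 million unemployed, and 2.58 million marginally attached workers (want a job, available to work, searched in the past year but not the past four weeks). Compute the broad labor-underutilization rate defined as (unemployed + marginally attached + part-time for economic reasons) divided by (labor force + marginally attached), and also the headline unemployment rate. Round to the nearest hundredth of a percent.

Labor force = 187.70 + 16.67 = 204.37 million.
Numerator = 16.67 + 2.58 + 7.48 = 26.73 million.
Denominator = 204.37 + 2.58 = 206.95 million.
Broad rate = 26.73 / 206.95 = 12.92%.
Headline unemployment rate = 16.67 / 204.37 = 8.16%.

Broad underutilization rate ≈ 12.92%; headline unemployment rate ≈ 8.16%.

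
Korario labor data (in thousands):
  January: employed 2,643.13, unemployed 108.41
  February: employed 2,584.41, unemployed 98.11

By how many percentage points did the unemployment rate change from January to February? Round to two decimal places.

The unemployment rate changed by −0.28 percentage points.

January: labor force = 2,643.13 + 108.41 = 2,751.54; u = 108.41/2,751.54 = 3.94%.
February: labor force = 2,584.41 + 98.11 = 2,682.52; u = 98.11/2,682.52 = 3.66%.
Change = 3.66% − 3.94% = −0.28 pp.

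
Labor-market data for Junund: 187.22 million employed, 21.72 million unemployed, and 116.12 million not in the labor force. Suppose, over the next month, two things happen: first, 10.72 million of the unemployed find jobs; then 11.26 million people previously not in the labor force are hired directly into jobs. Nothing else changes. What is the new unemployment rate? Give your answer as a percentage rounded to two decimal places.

Initially, labor force = 187.22 + 21.72 = 208.94 million, so u = 21.72/208.94 = 10.40%.
After the first change, unemployed falls and employed rises by 10.72; labor force unchanged → E = 197.94, U = 11.00, labor force = 208.94 million.
After the second change, employed and labor force both rise by 11.26; unemployed unchanged → E = 209.20, U = 11.00, labor force = 220.20 million.
New unemployment rate = 11.00 / 220.20 = 5.00%.

New unemployment rate ≈ 5.00%.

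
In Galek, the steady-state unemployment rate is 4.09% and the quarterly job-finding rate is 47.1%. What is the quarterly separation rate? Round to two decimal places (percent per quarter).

Separation rate ≈ 2.01% per quarter.

From u* = s/(s+f): s = u·f/(1−u).
s = 0.0409 × 47.1 / (1 − 0.0409) = 1.9264 / 0.9591 ≈ 2.01% per quarter.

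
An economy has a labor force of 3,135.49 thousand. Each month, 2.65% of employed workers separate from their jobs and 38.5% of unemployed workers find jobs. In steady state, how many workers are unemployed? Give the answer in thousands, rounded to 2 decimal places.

Steady-state unemployment rate u* = s/(s+f) = 2.65/(2.65+38.5) = 0.064399.
Unemployed = u* × labor force = 0.064399 × 3,135.49 ≈ 201.92 thousand.

About 201.92 thousand are unemployed in steady state.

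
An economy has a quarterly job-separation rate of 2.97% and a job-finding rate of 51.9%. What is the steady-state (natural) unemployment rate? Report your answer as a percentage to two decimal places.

At steady state the flows balance: s·E = f·U, so U/(E+U) = s/(s+f).
u* = 2.97 / (2.97 + 51.9) = 2.97 / 54.87 = 5.41%.

Steady-state unemployment rate ≈ 5.41%.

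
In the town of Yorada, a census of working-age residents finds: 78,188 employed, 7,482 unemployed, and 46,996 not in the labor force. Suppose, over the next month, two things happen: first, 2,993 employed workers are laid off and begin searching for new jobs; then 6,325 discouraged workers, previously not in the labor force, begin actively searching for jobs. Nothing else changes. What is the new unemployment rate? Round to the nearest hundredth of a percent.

New unemployment rate ≈ 18.26%.

Initially, labor force = 78,188 + 7,482 = 85,670, so u = 7,482/85,670 = 8.73%.
After the first change, employed falls and unemployed rises by 2,993; labor force unchanged → E = 75,195, U = 10,475, labor force = 85,670.
After the second change, unemployed and labor force both rise by 6,325 → E = 75,195, U = 16,800, labor force = 91,995.
New unemployment rate = 16,800 / 91,995 = 18.26%.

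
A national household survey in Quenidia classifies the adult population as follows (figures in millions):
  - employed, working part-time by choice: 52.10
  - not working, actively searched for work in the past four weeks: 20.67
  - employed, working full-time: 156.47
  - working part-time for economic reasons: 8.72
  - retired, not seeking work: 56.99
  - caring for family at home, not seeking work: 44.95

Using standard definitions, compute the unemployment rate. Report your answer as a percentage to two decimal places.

Unemployment rate ≈ 8.69%.

Employed = 52.10 + 156.47 + 8.72 = 217.29 million (anyone who worked, including part-time for economic reasons, counts as employed).
Unemployed = 20.67 million.
Labor force = 217.29 + 20.67 = 237.96 million.
Unemployment rate = 20.67 / 237.96 = 8.69%.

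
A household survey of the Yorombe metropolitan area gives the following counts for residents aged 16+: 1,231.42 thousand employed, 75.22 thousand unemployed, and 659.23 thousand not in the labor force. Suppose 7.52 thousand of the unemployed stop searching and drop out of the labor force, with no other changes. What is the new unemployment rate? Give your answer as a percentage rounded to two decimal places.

Initially, labor force = 1,231.42 + 75.22 = 1,306.64 thousand, so u = 75.22/1,306.64 = 5.76%.
After the change, unemployed and labor force both fall by 7.52 → E = 1,231.42, U = 67.70, labor force = 1,299.12 thousand.
New unemployment rate = 67.70 / 1,299.12 = 5.21%.

New unemployment rate ≈ 5.21%.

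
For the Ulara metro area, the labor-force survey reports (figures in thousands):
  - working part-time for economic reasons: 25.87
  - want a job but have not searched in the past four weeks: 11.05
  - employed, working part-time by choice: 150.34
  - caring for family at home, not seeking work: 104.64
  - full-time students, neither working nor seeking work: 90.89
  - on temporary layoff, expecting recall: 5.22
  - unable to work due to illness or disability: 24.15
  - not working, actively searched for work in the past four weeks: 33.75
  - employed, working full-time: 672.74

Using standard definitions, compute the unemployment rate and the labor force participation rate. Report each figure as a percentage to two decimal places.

Unemployment rate ≈ 4.39%; labor force participation rate ≈ 79.37%.

Employed = 25.87 + 150.34 + 672.74 = 848.95 thousand (anyone who worked, including part-time for economic reasons, counts as employed).
Unemployed = 5.22 + 33.75 = 38.97 thousand (jobless and actively searching, or on temporary layoff).
Labor force = 848.95 + 38.97 = 887.92 thousand.
Not in labor force = 11.05 + 104.64 + 90.89 + 24.15 = 230.73 thousand (those not working and not actively searching are outside the labor force — including those who want a job but have given up searching).
Civilian working-age population = 887.92 + 230.73 = 1,118.65 thousand.
Unemployment rate = 38.97 / 887.92 = 4.39%.
Labor force participation rate = 887.92 / 1,118.65 = 79.37%.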